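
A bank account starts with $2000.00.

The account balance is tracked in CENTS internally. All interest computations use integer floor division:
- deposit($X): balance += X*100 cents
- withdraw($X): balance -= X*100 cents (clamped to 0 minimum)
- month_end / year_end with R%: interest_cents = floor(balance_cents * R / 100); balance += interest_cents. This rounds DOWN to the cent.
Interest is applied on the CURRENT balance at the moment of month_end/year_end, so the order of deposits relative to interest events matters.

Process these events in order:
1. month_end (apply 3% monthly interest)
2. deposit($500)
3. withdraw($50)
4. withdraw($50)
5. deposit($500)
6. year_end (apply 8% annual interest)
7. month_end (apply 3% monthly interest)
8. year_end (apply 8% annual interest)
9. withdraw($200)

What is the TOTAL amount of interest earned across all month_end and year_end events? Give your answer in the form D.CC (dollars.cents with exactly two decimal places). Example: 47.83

After 1 (month_end (apply 3% monthly interest)): balance=$2060.00 total_interest=$60.00
After 2 (deposit($500)): balance=$2560.00 total_interest=$60.00
After 3 (withdraw($50)): balance=$2510.00 total_interest=$60.00
After 4 (withdraw($50)): balance=$2460.00 total_interest=$60.00
After 5 (deposit($500)): balance=$2960.00 total_interest=$60.00
After 6 (year_end (apply 8% annual interest)): balance=$3196.80 total_interest=$296.80
After 7 (month_end (apply 3% monthly interest)): balance=$3292.70 total_interest=$392.70
After 8 (year_end (apply 8% annual interest)): balance=$3556.11 total_interest=$656.11
After 9 (withdraw($200)): balance=$3356.11 total_interest=$656.11

Answer: 656.11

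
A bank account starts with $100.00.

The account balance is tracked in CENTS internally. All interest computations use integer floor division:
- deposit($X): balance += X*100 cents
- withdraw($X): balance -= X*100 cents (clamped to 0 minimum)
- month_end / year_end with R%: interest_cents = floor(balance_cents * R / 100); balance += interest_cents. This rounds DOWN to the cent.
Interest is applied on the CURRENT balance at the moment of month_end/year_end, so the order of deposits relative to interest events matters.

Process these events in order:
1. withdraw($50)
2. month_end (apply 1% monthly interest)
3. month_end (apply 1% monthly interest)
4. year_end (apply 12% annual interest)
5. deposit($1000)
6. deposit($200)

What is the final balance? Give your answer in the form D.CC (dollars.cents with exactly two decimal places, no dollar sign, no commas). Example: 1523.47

After 1 (withdraw($50)): balance=$50.00 total_interest=$0.00
After 2 (month_end (apply 1% monthly interest)): balance=$50.50 total_interest=$0.50
After 3 (month_end (apply 1% monthly interest)): balance=$51.00 total_interest=$1.00
After 4 (year_end (apply 12% annual interest)): balance=$57.12 total_interest=$7.12
After 5 (deposit($1000)): balance=$1057.12 total_interest=$7.12
After 6 (deposit($200)): balance=$1257.12 total_interest=$7.12

Answer: 1257.12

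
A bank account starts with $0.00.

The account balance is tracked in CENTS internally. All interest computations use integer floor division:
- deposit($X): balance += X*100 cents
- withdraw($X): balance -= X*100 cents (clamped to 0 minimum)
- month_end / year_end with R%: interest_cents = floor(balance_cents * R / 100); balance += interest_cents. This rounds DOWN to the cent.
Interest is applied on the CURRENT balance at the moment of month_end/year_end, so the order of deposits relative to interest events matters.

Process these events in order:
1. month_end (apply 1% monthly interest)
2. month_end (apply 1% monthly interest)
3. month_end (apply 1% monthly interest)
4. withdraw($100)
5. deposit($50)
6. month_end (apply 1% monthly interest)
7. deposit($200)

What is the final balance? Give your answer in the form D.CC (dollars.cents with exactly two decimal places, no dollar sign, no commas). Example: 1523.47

After 1 (month_end (apply 1% monthly interest)): balance=$0.00 total_interest=$0.00
After 2 (month_end (apply 1% monthly interest)): balance=$0.00 total_interest=$0.00
After 3 (month_end (apply 1% monthly interest)): balance=$0.00 total_interest=$0.00
After 4 (withdraw($100)): balance=$0.00 total_interest=$0.00
After 5 (deposit($50)): balance=$50.00 total_interest=$0.00
After 6 (month_end (apply 1% monthly interest)): balance=$50.50 total_interest=$0.50
After 7 (deposit($200)): balance=$250.50 total_interest=$0.50

Answer: 250.50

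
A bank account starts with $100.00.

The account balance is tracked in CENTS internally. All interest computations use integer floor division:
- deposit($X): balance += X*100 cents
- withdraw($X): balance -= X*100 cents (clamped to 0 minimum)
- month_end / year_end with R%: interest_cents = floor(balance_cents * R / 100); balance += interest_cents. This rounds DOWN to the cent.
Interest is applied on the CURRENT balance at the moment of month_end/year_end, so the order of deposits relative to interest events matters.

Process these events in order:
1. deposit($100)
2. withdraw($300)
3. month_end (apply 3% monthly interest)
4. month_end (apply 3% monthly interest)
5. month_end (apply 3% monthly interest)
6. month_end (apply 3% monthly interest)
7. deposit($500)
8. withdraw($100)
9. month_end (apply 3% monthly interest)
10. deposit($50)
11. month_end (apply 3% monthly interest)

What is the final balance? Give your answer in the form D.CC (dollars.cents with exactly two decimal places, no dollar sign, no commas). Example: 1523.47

After 1 (deposit($100)): balance=$200.00 total_interest=$0.00
After 2 (withdraw($300)): balance=$0.00 total_interest=$0.00
After 3 (month_end (apply 3% monthly interest)): balance=$0.00 total_interest=$0.00
After 4 (month_end (apply 3% monthly interest)): balance=$0.00 total_interest=$0.00
After 5 (month_end (apply 3% monthly interest)): balance=$0.00 total_interest=$0.00
After 6 (month_end (apply 3% monthly interest)): balance=$0.00 total_interest=$0.00
After 7 (deposit($500)): balance=$500.00 total_interest=$0.00
After 8 (withdraw($100)): balance=$400.00 total_interest=$0.00
After 9 (month_end (apply 3% monthly interest)): balance=$412.00 total_interest=$12.00
After 10 (deposit($50)): balance=$462.00 total_interest=$12.00
After 11 (month_end (apply 3% monthly interest)): balance=$475.86 total_interest=$25.86

Answer: 475.86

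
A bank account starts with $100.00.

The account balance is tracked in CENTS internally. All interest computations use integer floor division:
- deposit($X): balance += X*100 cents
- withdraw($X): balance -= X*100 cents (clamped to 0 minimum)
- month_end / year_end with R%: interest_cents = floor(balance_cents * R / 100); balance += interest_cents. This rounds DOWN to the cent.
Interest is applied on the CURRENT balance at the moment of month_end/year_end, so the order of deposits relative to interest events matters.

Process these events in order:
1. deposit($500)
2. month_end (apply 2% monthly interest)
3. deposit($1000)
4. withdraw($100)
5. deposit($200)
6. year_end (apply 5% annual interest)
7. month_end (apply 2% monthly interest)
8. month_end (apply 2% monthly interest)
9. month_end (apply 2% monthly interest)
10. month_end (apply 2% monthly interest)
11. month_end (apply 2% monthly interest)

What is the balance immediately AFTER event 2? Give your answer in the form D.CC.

Answer: 612.00

Derivation:
After 1 (deposit($500)): balance=$600.00 total_interest=$0.00
After 2 (month_end (apply 2% monthly interest)): balance=$612.00 total_interest=$12.00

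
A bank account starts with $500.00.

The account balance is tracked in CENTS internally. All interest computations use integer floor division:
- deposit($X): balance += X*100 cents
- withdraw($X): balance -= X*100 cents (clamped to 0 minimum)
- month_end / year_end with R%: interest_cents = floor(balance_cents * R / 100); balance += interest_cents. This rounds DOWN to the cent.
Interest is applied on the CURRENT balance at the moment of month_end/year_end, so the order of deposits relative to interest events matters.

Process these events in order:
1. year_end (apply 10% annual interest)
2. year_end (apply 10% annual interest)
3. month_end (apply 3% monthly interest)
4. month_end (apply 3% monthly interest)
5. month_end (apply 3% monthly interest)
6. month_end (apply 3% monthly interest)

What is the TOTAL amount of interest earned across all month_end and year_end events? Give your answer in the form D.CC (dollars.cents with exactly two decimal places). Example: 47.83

Answer: 180.92

Derivation:
After 1 (year_end (apply 10% annual interest)): balance=$550.00 total_interest=$50.00
After 2 (year_end (apply 10% annual interest)): balance=$605.00 total_interest=$105.00
After 3 (month_end (apply 3% monthly interest)): balance=$623.15 total_interest=$123.15
After 4 (month_end (apply 3% monthly interest)): balance=$641.84 total_interest=$141.84
After 5 (month_end (apply 3% monthly interest)): balance=$661.09 total_interest=$161.09
After 6 (month_end (apply 3% monthly interest)): balance=$680.92 total_interest=$180.92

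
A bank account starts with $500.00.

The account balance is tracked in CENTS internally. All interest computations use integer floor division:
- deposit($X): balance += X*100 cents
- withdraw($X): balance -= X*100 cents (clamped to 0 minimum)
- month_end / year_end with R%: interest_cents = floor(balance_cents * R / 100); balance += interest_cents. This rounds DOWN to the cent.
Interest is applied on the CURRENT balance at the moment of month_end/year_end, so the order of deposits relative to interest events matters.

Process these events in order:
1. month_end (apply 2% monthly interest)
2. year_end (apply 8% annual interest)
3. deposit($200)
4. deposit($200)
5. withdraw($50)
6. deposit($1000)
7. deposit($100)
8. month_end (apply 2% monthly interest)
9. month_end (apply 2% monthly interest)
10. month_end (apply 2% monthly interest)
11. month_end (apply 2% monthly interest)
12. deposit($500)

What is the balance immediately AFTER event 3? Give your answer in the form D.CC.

Answer: 750.80

Derivation:
After 1 (month_end (apply 2% monthly interest)): balance=$510.00 total_interest=$10.00
After 2 (year_end (apply 8% annual interest)): balance=$550.80 total_interest=$50.80
After 3 (deposit($200)): balance=$750.80 total_interest=$50.80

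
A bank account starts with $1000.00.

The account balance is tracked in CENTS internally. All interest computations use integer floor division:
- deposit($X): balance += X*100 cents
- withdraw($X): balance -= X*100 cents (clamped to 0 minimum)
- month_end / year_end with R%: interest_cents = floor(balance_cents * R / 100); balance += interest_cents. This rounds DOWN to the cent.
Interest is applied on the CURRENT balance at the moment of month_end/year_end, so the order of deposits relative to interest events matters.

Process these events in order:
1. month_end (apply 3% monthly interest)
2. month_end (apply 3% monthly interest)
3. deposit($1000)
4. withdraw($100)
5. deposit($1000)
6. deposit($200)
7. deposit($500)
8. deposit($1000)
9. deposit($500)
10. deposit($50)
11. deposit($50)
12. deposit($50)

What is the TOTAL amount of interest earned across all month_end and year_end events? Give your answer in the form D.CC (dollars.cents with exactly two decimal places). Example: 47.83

After 1 (month_end (apply 3% monthly interest)): balance=$1030.00 total_interest=$30.00
After 2 (month_end (apply 3% monthly interest)): balance=$1060.90 total_interest=$60.90
After 3 (deposit($1000)): balance=$2060.90 total_interest=$60.90
After 4 (withdraw($100)): balance=$1960.90 total_interest=$60.90
After 5 (deposit($1000)): balance=$2960.90 total_interest=$60.90
After 6 (deposit($200)): balance=$3160.90 total_interest=$60.90
After 7 (deposit($500)): balance=$3660.90 total_interest=$60.90
After 8 (deposit($1000)): balance=$4660.90 total_interest=$60.90
After 9 (deposit($500)): balance=$5160.90 total_interest=$60.90
After 10 (deposit($50)): balance=$5210.90 total_interest=$60.90
After 11 (deposit($50)): balance=$5260.90 total_interest=$60.90
After 12 (deposit($50)): balance=$5310.90 total_interest=$60.90

Answer: 60.90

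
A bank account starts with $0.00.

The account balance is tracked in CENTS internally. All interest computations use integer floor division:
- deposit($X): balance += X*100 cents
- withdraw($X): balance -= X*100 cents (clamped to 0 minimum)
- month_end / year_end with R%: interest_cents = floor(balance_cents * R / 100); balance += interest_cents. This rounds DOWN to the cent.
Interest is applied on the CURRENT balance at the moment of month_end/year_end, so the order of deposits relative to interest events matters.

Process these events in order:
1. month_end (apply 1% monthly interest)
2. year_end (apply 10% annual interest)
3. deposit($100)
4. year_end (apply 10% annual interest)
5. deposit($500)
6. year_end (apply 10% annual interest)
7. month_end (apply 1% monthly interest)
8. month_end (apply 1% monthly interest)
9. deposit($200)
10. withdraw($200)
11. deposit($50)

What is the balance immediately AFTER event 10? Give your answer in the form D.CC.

After 1 (month_end (apply 1% monthly interest)): balance=$0.00 total_interest=$0.00
After 2 (year_end (apply 10% annual interest)): balance=$0.00 total_interest=$0.00
After 3 (deposit($100)): balance=$100.00 total_interest=$0.00
After 4 (year_end (apply 10% annual interest)): balance=$110.00 total_interest=$10.00
After 5 (deposit($500)): balance=$610.00 total_interest=$10.00
After 6 (year_end (apply 10% annual interest)): balance=$671.00 total_interest=$71.00
After 7 (month_end (apply 1% monthly interest)): balance=$677.71 total_interest=$77.71
After 8 (month_end (apply 1% monthly interest)): balance=$684.48 total_interest=$84.48
After 9 (deposit($200)): balance=$884.48 total_interest=$84.48
After 10 (withdraw($200)): balance=$684.48 total_interest=$84.48

Answer: 684.48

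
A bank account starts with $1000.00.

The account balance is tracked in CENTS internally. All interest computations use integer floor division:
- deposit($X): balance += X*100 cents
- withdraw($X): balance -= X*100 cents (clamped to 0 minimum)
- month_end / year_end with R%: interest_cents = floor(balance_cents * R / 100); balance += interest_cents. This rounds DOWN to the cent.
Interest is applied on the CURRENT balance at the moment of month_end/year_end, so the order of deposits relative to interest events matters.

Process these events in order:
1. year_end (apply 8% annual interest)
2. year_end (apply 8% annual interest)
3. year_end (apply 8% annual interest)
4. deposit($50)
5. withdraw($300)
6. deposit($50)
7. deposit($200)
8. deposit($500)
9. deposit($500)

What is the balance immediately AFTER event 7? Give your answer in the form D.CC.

Answer: 1259.71

Derivation:
After 1 (year_end (apply 8% annual interest)): balance=$1080.00 total_interest=$80.00
After 2 (year_end (apply 8% annual interest)): balance=$1166.40 total_interest=$166.40
After 3 (year_end (apply 8% annual interest)): balance=$1259.71 total_interest=$259.71
After 4 (deposit($50)): balance=$1309.71 total_interest=$259.71
After 5 (withdraw($300)): balance=$1009.71 total_interest=$259.71
After 6 (deposit($50)): balance=$1059.71 total_interest=$259.71
After 7 (deposit($200)): balance=$1259.71 total_interest=$259.71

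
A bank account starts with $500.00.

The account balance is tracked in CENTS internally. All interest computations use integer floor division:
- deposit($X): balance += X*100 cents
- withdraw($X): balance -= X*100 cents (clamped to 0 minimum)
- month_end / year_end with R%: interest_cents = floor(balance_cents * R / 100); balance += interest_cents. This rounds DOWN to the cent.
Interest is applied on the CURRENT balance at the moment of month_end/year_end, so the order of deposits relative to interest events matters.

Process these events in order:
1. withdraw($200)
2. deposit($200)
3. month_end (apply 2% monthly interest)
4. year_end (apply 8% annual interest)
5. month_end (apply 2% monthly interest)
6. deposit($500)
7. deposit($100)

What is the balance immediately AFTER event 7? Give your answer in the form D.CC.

Answer: 1161.81

Derivation:
After 1 (withdraw($200)): balance=$300.00 total_interest=$0.00
After 2 (deposit($200)): balance=$500.00 total_interest=$0.00
After 3 (month_end (apply 2% monthly interest)): balance=$510.00 total_interest=$10.00
After 4 (year_end (apply 8% annual interest)): balance=$550.80 total_interest=$50.80
After 5 (month_end (apply 2% monthly interest)): balance=$561.81 total_interest=$61.81
After 6 (deposit($500)): balance=$1061.81 total_interest=$61.81
After 7 (deposit($100)): balance=$1161.81 total_interest=$61.81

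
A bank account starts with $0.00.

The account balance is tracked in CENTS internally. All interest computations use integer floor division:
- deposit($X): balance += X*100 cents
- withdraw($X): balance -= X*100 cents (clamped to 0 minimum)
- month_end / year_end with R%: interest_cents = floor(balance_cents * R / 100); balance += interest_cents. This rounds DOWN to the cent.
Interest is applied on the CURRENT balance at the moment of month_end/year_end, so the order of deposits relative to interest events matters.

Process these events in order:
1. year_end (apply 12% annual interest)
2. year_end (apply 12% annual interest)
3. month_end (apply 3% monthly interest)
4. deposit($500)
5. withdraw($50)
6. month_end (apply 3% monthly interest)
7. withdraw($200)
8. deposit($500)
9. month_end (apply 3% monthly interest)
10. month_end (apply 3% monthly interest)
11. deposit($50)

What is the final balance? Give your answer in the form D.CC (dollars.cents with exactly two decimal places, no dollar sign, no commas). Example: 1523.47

After 1 (year_end (apply 12% annual interest)): balance=$0.00 total_interest=$0.00
After 2 (year_end (apply 12% annual interest)): balance=$0.00 total_interest=$0.00
After 3 (month_end (apply 3% monthly interest)): balance=$0.00 total_interest=$0.00
After 4 (deposit($500)): balance=$500.00 total_interest=$0.00
After 5 (withdraw($50)): balance=$450.00 total_interest=$0.00
After 6 (month_end (apply 3% monthly interest)): balance=$463.50 total_interest=$13.50
After 7 (withdraw($200)): balance=$263.50 total_interest=$13.50
After 8 (deposit($500)): balance=$763.50 total_interest=$13.50
After 9 (month_end (apply 3% monthly interest)): balance=$786.40 total_interest=$36.40
After 10 (month_end (apply 3% monthly interest)): balance=$809.99 total_interest=$59.99
After 11 (deposit($50)): balance=$859.99 total_interest=$59.99

Answer: 859.99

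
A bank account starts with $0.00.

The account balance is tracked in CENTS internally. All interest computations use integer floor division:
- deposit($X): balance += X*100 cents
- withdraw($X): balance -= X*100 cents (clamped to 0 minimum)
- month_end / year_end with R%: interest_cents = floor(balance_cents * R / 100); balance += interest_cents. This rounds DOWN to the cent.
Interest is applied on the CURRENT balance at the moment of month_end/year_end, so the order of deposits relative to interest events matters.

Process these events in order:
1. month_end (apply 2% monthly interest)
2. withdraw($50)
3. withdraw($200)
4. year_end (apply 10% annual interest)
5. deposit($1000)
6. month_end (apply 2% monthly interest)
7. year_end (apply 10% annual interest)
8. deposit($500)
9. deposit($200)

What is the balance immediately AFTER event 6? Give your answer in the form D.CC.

Answer: 1020.00

Derivation:
After 1 (month_end (apply 2% monthly interest)): balance=$0.00 total_interest=$0.00
After 2 (withdraw($50)): balance=$0.00 total_interest=$0.00
After 3 (withdraw($200)): balance=$0.00 total_interest=$0.00
After 4 (year_end (apply 10% annual interest)): balance=$0.00 total_interest=$0.00
After 5 (deposit($1000)): balance=$1000.00 total_interest=$0.00
After 6 (month_end (apply 2% monthly interest)): balance=$1020.00 total_interest=$20.00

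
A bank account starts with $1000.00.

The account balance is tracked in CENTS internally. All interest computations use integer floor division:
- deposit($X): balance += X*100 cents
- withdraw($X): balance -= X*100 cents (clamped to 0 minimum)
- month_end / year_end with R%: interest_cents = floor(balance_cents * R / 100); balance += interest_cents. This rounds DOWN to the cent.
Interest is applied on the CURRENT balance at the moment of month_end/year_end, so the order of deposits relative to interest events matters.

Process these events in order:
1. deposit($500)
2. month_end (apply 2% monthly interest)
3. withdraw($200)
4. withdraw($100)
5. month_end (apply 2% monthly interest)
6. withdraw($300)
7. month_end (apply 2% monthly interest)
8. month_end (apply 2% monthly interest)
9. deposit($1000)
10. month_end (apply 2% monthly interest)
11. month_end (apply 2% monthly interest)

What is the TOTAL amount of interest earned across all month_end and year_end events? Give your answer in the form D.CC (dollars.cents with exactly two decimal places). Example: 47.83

Answer: 173.68

Derivation:
After 1 (deposit($500)): balance=$1500.00 total_interest=$0.00
After 2 (month_end (apply 2% monthly interest)): balance=$1530.00 total_interest=$30.00
After 3 (withdraw($200)): balance=$1330.00 total_interest=$30.00
After 4 (withdraw($100)): balance=$1230.00 total_interest=$30.00
After 5 (month_end (apply 2% monthly interest)): balance=$1254.60 total_interest=$54.60
After 6 (withdraw($300)): balance=$954.60 total_interest=$54.60
After 7 (month_end (apply 2% monthly interest)): balance=$973.69 total_interest=$73.69
After 8 (month_end (apply 2% monthly interest)): balance=$993.16 total_interest=$93.16
After 9 (deposit($1000)): balance=$1993.16 total_interest=$93.16
After 10 (month_end (apply 2% monthly interest)): balance=$2033.02 total_interest=$133.02
After 11 (month_end (apply 2% monthly interest)): balance=$2073.68 total_interest=$173.68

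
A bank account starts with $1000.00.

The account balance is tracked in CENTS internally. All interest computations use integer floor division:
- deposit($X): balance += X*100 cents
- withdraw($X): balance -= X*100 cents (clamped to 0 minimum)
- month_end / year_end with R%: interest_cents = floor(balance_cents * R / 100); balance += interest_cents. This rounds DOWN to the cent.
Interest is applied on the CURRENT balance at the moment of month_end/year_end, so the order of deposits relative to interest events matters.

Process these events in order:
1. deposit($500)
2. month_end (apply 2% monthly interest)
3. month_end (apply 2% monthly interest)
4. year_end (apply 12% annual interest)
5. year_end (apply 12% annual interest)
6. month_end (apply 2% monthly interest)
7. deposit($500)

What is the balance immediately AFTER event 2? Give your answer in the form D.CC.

Answer: 1530.00

Derivation:
After 1 (deposit($500)): balance=$1500.00 total_interest=$0.00
After 2 (month_end (apply 2% monthly interest)): balance=$1530.00 total_interest=$30.00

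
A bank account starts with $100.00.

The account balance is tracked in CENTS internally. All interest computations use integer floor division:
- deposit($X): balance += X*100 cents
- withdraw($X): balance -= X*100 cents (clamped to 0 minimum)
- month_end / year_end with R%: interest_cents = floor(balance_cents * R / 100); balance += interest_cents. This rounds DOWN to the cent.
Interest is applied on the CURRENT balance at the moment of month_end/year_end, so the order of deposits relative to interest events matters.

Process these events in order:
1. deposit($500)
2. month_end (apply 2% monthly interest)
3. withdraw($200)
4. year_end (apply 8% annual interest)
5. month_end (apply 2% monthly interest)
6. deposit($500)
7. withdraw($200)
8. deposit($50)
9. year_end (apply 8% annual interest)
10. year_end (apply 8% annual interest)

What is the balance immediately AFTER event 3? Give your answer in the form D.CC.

Answer: 412.00

Derivation:
After 1 (deposit($500)): balance=$600.00 total_interest=$0.00
After 2 (month_end (apply 2% monthly interest)): balance=$612.00 total_interest=$12.00
After 3 (withdraw($200)): balance=$412.00 total_interest=$12.00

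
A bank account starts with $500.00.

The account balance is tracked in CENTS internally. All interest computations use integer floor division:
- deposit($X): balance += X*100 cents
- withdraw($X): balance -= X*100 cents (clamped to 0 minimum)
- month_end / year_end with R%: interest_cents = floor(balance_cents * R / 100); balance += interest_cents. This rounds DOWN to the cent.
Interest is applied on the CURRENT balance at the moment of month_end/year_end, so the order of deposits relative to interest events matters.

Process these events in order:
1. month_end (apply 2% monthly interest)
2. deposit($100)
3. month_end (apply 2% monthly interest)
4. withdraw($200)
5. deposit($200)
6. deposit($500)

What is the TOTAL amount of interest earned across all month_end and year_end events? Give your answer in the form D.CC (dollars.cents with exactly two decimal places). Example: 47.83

After 1 (month_end (apply 2% monthly interest)): balance=$510.00 total_interest=$10.00
After 2 (deposit($100)): balance=$610.00 total_interest=$10.00
After 3 (month_end (apply 2% monthly interest)): balance=$622.20 total_interest=$22.20
After 4 (withdraw($200)): balance=$422.20 total_interest=$22.20
After 5 (deposit($200)): balance=$622.20 total_interest=$22.20
After 6 (deposit($500)): balance=$1122.20 total_interest=$22.20

Answer: 22.20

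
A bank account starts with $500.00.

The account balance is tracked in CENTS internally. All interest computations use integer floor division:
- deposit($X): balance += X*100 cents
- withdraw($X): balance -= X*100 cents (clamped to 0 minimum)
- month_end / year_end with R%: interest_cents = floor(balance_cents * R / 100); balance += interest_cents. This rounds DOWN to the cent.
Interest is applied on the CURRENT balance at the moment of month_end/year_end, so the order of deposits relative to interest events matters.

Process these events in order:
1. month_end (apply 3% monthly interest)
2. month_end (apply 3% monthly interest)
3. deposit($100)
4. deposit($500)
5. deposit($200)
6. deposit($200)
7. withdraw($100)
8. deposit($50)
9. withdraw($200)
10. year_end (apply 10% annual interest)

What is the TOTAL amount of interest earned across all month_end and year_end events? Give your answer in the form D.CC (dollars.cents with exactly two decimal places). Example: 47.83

Answer: 158.49

Derivation:
After 1 (month_end (apply 3% monthly interest)): balance=$515.00 total_interest=$15.00
After 2 (month_end (apply 3% monthly interest)): balance=$530.45 total_interest=$30.45
After 3 (deposit($100)): balance=$630.45 total_interest=$30.45
After 4 (deposit($500)): balance=$1130.45 total_interest=$30.45
After 5 (deposit($200)): balance=$1330.45 total_interest=$30.45
After 6 (deposit($200)): balance=$1530.45 total_interest=$30.45
After 7 (withdraw($100)): balance=$1430.45 total_interest=$30.45
After 8 (deposit($50)): balance=$1480.45 total_interest=$30.45
After 9 (withdraw($200)): balance=$1280.45 total_interest=$30.45
After 10 (year_end (apply 10% annual interest)): balance=$1408.49 total_interest=$158.49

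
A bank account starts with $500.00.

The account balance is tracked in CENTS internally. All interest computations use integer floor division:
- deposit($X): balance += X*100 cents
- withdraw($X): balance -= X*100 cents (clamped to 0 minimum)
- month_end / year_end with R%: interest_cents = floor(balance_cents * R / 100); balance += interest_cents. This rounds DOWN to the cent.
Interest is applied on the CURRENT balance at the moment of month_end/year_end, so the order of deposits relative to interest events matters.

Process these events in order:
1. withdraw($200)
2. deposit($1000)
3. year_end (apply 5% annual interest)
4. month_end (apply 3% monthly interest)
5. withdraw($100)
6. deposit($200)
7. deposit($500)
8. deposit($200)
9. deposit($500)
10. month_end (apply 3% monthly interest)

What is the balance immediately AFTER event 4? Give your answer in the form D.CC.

After 1 (withdraw($200)): balance=$300.00 total_interest=$0.00
After 2 (deposit($1000)): balance=$1300.00 total_interest=$0.00
After 3 (year_end (apply 5% annual interest)): balance=$1365.00 total_interest=$65.00
After 4 (month_end (apply 3% monthly interest)): balance=$1405.95 total_interest=$105.95

Answer: 1405.95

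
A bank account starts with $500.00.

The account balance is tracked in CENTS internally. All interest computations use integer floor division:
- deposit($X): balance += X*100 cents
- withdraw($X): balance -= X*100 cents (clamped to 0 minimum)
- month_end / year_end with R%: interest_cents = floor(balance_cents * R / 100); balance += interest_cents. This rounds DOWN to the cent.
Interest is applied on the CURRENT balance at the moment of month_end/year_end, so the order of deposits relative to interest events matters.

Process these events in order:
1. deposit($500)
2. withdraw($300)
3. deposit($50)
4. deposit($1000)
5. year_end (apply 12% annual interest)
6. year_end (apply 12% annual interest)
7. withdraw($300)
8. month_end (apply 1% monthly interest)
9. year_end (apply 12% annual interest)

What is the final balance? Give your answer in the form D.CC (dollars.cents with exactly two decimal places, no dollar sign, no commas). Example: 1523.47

After 1 (deposit($500)): balance=$1000.00 total_interest=$0.00
After 2 (withdraw($300)): balance=$700.00 total_interest=$0.00
After 3 (deposit($50)): balance=$750.00 total_interest=$0.00
After 4 (deposit($1000)): balance=$1750.00 total_interest=$0.00
After 5 (year_end (apply 12% annual interest)): balance=$1960.00 total_interest=$210.00
After 6 (year_end (apply 12% annual interest)): balance=$2195.20 total_interest=$445.20
After 7 (withdraw($300)): balance=$1895.20 total_interest=$445.20
After 8 (month_end (apply 1% monthly interest)): balance=$1914.15 total_interest=$464.15
After 9 (year_end (apply 12% annual interest)): balance=$2143.84 total_interest=$693.84

Answer: 2143.84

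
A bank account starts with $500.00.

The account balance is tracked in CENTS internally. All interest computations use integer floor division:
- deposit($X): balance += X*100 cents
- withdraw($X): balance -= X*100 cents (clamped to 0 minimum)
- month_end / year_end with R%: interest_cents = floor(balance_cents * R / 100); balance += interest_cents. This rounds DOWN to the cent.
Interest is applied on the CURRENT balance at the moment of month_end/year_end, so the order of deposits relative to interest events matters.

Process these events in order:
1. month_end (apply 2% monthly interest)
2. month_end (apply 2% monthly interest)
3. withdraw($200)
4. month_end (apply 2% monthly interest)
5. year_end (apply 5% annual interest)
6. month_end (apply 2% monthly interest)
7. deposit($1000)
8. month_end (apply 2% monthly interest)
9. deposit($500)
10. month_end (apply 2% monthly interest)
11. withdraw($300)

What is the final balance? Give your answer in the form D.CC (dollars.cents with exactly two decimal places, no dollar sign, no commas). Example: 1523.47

After 1 (month_end (apply 2% monthly interest)): balance=$510.00 total_interest=$10.00
After 2 (month_end (apply 2% monthly interest)): balance=$520.20 total_interest=$20.20
After 3 (withdraw($200)): balance=$320.20 total_interest=$20.20
After 4 (month_end (apply 2% monthly interest)): balance=$326.60 total_interest=$26.60
After 5 (year_end (apply 5% annual interest)): balance=$342.93 total_interest=$42.93
After 6 (month_end (apply 2% monthly interest)): balance=$349.78 total_interest=$49.78
After 7 (deposit($1000)): balance=$1349.78 total_interest=$49.78
After 8 (month_end (apply 2% monthly interest)): balance=$1376.77 total_interest=$76.77
After 9 (deposit($500)): balance=$1876.77 total_interest=$76.77
After 10 (month_end (apply 2% monthly interest)): balance=$1914.30 total_interest=$114.30
After 11 (withdraw($300)): balance=$1614.30 total_interest=$114.30

Answer: 1614.30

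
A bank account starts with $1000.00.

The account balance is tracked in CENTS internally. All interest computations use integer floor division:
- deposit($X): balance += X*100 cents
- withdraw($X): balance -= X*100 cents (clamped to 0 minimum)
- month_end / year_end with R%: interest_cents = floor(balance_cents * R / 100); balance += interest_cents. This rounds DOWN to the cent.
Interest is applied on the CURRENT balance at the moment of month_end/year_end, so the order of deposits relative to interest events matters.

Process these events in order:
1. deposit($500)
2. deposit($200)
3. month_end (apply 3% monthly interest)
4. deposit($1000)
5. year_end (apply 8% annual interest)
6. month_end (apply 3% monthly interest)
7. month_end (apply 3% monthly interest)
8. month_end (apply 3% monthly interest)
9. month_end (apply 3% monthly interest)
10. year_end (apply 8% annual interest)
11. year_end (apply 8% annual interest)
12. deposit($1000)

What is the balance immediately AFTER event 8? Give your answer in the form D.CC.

Answer: 3246.57

Derivation:
After 1 (deposit($500)): balance=$1500.00 total_interest=$0.00
After 2 (deposit($200)): balance=$1700.00 total_interest=$0.00
After 3 (month_end (apply 3% monthly interest)): balance=$1751.00 total_interest=$51.00
After 4 (deposit($1000)): balance=$2751.00 total_interest=$51.00
After 5 (year_end (apply 8% annual interest)): balance=$2971.08 total_interest=$271.08
After 6 (month_end (apply 3% monthly interest)): balance=$3060.21 total_interest=$360.21
After 7 (month_end (apply 3% monthly interest)): balance=$3152.01 total_interest=$452.01
After 8 (month_end (apply 3% monthly interest)): balance=$3246.57 total_interest=$546.57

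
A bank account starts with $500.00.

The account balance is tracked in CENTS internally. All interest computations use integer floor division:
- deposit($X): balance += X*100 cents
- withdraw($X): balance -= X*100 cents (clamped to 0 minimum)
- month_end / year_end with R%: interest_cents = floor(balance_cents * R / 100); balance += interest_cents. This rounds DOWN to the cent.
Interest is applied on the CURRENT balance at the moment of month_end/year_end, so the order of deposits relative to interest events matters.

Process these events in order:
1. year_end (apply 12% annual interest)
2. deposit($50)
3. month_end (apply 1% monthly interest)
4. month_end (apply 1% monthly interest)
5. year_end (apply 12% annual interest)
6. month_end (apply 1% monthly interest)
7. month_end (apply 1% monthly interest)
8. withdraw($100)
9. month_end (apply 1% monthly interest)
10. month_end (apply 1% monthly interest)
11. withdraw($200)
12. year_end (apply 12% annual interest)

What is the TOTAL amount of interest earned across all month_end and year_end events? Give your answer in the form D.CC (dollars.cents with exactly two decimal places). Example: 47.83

After 1 (year_end (apply 12% annual interest)): balance=$560.00 total_interest=$60.00
After 2 (deposit($50)): balance=$610.00 total_interest=$60.00
After 3 (month_end (apply 1% monthly interest)): balance=$616.10 total_interest=$66.10
After 4 (month_end (apply 1% monthly interest)): balance=$622.26 total_interest=$72.26
After 5 (year_end (apply 12% annual interest)): balance=$696.93 total_interest=$146.93
After 6 (month_end (apply 1% monthly interest)): balance=$703.89 total_interest=$153.89
After 7 (month_end (apply 1% monthly interest)): balance=$710.92 total_interest=$160.92
After 8 (withdraw($100)): balance=$610.92 total_interest=$160.92
After 9 (month_end (apply 1% monthly interest)): balance=$617.02 total_interest=$167.02
After 10 (month_end (apply 1% monthly interest)): balance=$623.19 total_interest=$173.19
After 11 (withdraw($200)): balance=$423.19 total_interest=$173.19
After 12 (year_end (apply 12% annual interest)): balance=$473.97 total_interest=$223.97

Answer: 223.97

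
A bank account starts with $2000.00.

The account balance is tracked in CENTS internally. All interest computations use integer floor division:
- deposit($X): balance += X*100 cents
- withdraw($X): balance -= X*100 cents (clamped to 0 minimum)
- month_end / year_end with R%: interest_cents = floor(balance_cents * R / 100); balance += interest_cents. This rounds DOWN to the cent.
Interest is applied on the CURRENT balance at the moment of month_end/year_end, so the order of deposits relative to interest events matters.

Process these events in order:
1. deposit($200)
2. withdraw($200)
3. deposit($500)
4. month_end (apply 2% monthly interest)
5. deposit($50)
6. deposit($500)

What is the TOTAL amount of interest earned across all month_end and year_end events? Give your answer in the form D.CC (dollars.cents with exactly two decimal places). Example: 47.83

Answer: 50.00

Derivation:
After 1 (deposit($200)): balance=$2200.00 total_interest=$0.00
After 2 (withdraw($200)): balance=$2000.00 total_interest=$0.00
After 3 (deposit($500)): balance=$2500.00 total_interest=$0.00
After 4 (month_end (apply 2% monthly interest)): balance=$2550.00 total_interest=$50.00
After 5 (deposit($50)): balance=$2600.00 total_interest=$50.00
After 6 (deposit($500)): balance=$3100.00 total_interest=$50.00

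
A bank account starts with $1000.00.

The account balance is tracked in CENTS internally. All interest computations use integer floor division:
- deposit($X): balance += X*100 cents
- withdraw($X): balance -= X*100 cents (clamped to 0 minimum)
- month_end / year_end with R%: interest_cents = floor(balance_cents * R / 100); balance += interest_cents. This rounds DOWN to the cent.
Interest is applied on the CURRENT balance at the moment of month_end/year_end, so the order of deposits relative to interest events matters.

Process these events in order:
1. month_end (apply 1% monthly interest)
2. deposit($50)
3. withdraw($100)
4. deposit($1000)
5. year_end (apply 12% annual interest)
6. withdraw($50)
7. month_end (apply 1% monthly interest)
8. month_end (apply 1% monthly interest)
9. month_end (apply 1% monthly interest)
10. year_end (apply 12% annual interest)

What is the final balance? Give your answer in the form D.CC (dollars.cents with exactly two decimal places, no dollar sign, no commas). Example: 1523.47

Answer: 2475.41

Derivation:
After 1 (month_end (apply 1% monthly interest)): balance=$1010.00 total_interest=$10.00
After 2 (deposit($50)): balance=$1060.00 total_interest=$10.00
After 3 (withdraw($100)): balance=$960.00 total_interest=$10.00
After 4 (deposit($1000)): balance=$1960.00 total_interest=$10.00
After 5 (year_end (apply 12% annual interest)): balance=$2195.20 total_interest=$245.20
After 6 (withdraw($50)): balance=$2145.20 total_interest=$245.20
After 7 (month_end (apply 1% monthly interest)): balance=$2166.65 total_interest=$266.65
After 8 (month_end (apply 1% monthly interest)): balance=$2188.31 total_interest=$288.31
After 9 (month_end (apply 1% monthly interest)): balance=$2210.19 total_interest=$310.19
After 10 (year_end (apply 12% annual interest)): balance=$2475.41 total_interest=$575.41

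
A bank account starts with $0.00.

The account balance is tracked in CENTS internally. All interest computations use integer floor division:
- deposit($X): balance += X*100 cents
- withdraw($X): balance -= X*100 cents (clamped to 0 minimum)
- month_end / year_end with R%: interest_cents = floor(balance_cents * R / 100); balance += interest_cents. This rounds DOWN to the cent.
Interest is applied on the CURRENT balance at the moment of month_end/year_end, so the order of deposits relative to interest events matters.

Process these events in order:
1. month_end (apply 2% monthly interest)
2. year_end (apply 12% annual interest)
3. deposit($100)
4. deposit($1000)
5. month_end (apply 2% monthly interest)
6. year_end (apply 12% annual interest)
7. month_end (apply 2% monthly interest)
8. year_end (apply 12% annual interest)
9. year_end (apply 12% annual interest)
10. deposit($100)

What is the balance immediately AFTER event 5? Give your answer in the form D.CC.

After 1 (month_end (apply 2% monthly interest)): balance=$0.00 total_interest=$0.00
After 2 (year_end (apply 12% annual interest)): balance=$0.00 total_interest=$0.00
After 3 (deposit($100)): balance=$100.00 total_interest=$0.00
After 4 (deposit($1000)): balance=$1100.00 total_interest=$0.00
After 5 (month_end (apply 2% monthly interest)): balance=$1122.00 total_interest=$22.00

Answer: 1122.00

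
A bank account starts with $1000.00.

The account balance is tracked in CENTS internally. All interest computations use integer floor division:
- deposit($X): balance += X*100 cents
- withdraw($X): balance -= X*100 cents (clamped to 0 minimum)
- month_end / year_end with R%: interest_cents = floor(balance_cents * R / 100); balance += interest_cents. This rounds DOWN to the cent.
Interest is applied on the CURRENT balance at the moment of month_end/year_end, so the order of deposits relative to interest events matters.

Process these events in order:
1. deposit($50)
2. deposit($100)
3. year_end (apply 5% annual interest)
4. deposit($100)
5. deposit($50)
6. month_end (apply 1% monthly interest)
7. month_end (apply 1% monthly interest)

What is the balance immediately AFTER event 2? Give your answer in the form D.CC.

Answer: 1150.00

Derivation:
After 1 (deposit($50)): balance=$1050.00 total_interest=$0.00
After 2 (deposit($100)): balance=$1150.00 total_interest=$0.00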